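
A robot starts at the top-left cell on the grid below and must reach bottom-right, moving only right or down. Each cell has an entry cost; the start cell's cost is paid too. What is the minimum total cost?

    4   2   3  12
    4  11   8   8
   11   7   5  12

Cheapest: [0,0] -> [0,1] -> [0,2] -> [1,2] -> [2,2] -> [2,3]
  4 + 2 + 3 + 8 + 5 + 12 = 34
(Top row then right column would cost 41.)

34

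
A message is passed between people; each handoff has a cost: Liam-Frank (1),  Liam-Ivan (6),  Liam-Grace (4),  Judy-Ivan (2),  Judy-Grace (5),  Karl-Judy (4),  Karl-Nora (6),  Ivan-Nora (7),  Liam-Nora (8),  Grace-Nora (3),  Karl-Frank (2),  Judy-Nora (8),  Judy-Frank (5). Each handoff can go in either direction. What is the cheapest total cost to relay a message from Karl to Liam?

Some routes from Karl to Liam:
Karl -> Frank -> Liam: 2 + 1 = 3
Karl -> Judy -> Ivan -> Liam: 4 + 2 + 6 = 12
Karl -> Judy -> Frank -> Liam: 4 + 5 + 1 = 10
Best route has total 3.

3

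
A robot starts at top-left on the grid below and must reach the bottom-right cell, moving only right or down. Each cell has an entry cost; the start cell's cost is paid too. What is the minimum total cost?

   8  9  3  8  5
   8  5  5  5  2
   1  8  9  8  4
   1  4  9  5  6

Take (0,0) -> (0,1) -> (0,2) -> (1,2) -> (1,3) -> (1,4) -> (2,4) -> (3,4) for a total of 8 + 9 + 3 + 5 + 5 + 2 + 4 + 6 = 42.

42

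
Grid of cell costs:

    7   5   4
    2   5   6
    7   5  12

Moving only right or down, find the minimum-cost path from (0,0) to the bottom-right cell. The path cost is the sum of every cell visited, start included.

31

Path [0,0]→[1,0]→[1,1]→[2,1]→[2,2]: 7 + 2 + 5 + 5 + 12 = 31.
For comparison, the top-then-right route costs 34.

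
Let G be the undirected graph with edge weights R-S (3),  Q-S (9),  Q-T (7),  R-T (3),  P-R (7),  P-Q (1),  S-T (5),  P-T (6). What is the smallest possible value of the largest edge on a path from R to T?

3

Comparing a few candidate routes:
R→P→T: max(7, 6) = 7
R→P→Q→T: max(7, 1, 7) = 7
R→S→T: max(3, 5) = 5
R→T: max(3) = 3
Smallest bottleneck: 3.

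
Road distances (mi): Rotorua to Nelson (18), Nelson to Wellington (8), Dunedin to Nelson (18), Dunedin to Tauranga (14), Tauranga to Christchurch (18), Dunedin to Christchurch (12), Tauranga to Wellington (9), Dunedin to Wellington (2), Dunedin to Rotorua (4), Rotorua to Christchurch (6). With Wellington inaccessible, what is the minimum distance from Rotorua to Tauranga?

18

Some routes from Rotorua to Tauranga avoiding Wellington:
Rotorua→Christchurch→Dunedin→Tauranga: 6 + 12 + 14 = 32
Rotorua→Christchurch→Tauranga: 6 + 18 = 24
Rotorua→Nelson→Dunedin→Tauranga: 18 + 18 + 14 = 50
Rotorua→Dunedin→Christchurch→Tauranga: 4 + 12 + 18 = 34
Rotorua→Dunedin→Tauranga: 4 + 14 = 18
Best route has total 18 mi.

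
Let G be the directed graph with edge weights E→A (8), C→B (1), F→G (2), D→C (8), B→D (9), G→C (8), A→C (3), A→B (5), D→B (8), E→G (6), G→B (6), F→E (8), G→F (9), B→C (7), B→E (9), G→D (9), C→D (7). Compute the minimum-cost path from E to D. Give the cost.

Checking several routes:
E-G-B-D: 6 + 6 + 9 = 21
E-A-C-D: 8 + 3 + 7 = 18
E-A-C-B-D: 8 + 3 + 1 + 9 = 21
E-G-D: 6 + 9 = 15
E-G-C-D: 6 + 8 + 7 = 21
E-A-B-D: 8 + 5 + 9 = 22
The minimum is 15.

15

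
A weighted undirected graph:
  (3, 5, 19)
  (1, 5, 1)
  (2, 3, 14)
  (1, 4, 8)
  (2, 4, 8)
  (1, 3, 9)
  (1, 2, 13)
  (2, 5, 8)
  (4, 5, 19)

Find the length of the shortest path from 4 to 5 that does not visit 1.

Routes from 4 to 5 avoiding 1:
4→2→5: 8 + 8 = 16
4→2→3→5: 8 + 14 + 19 = 41
4→5: 19
Shortest: 16.

16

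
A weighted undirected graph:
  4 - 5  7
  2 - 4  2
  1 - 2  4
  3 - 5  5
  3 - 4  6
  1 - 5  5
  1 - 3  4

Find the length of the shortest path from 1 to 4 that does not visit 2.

Some routes from 1 to 4 avoiding 2:
1→5→3→4: 5 + 5 + 6 = 16
1→3→4: 4 + 6 = 10
1→5→4: 5 + 7 = 12
Shortest: 10.

10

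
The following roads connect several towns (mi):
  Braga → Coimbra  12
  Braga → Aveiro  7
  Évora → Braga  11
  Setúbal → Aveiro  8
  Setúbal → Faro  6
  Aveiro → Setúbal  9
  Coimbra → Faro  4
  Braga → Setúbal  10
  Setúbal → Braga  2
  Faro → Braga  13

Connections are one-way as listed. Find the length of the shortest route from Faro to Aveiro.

Candidate routes:
Faro → Braga → Aveiro: 13 + 7 = 20
Faro → Braga → Setúbal → Aveiro: 13 + 10 + 8 = 31
Shortest: 20 mi.

20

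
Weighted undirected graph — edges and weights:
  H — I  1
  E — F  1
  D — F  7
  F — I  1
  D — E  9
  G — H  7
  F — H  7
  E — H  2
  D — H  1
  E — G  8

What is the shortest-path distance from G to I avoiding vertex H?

10

Candidate routes:
G -> E -> F -> I: 8 + 1 + 1 = 10
G -> E -> D -> F -> I: 8 + 9 + 7 + 1 = 25
Shortest: 10.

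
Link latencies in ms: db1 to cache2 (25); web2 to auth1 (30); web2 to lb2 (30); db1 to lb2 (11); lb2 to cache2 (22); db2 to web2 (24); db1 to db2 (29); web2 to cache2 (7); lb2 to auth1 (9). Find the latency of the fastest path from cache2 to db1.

Comparing a few candidate routes:
cache2 -> db1: 25
cache2 -> web2 -> lb2 -> db1: 7 + 30 + 11 = 48
cache2 -> web2 -> db2 -> db1: 7 + 24 + 29 = 60
cache2 -> lb2 -> web2 -> db2 -> db1: 22 + 30 + 24 + 29 = 105
cache2 -> web2 -> auth1 -> lb2 -> db1: 7 + 30 + 9 + 11 = 57
cache2 -> lb2 -> db1: 22 + 11 = 33
Best route has total 25 ms.

25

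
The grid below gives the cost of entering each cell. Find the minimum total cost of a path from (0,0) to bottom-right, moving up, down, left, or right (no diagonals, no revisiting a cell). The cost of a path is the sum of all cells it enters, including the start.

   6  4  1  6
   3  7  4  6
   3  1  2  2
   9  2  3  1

One optimal route is r0c0→r1c0→r2c0→r2c1→r2c2→r2c3→r3c3.
Its cost is 6 + 3 + 3 + 1 + 2 + 2 + 1 = 18.

18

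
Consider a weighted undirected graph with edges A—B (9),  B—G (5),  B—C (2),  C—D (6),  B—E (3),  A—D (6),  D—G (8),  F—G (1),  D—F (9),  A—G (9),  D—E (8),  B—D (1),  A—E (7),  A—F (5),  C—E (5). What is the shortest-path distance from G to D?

Checking several routes:
G -> B -> D: 5 + 1 = 6
G -> D: 8
G -> F -> D: 1 + 9 = 10
Best route has total 6.

6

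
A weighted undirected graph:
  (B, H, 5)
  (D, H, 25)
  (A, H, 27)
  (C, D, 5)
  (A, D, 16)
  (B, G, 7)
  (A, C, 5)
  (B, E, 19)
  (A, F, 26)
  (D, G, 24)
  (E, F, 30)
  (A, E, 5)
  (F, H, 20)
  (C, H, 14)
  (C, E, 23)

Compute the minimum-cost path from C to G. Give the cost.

26

Comparing a few candidate routes:
C -> H -> B -> G: 14 + 5 + 7 = 26
C -> D -> H -> B -> G: 5 + 25 + 5 + 7 = 42
C -> A -> D -> G: 5 + 16 + 24 = 45
C -> A -> E -> B -> G: 5 + 5 + 19 + 7 = 36
C -> A -> H -> B -> G: 5 + 27 + 5 + 7 = 44
C -> D -> G: 5 + 24 = 29
The minimum is 26.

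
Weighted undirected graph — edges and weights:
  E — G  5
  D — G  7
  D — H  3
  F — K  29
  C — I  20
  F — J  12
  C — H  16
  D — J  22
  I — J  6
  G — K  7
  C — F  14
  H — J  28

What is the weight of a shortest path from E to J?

Some routes from E to J:
E → G → K → F → J: 5 + 7 + 29 + 12 = 53
E → G → D → H → C → I → J: 5 + 7 + 3 + 16 + 20 + 6 = 57
E → G → D → J: 5 + 7 + 22 = 34
E → G → D → H → J: 5 + 7 + 3 + 28 = 43
Shortest: 34.

34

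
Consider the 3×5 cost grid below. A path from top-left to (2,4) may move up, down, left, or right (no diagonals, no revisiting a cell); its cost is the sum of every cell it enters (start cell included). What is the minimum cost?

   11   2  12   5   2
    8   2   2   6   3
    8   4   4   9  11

37

Cheapest: (0,0) → (0,1) → (1,1) → (1,2) → (1,3) → (1,4) → (2,4)
  11 + 2 + 2 + 2 + 6 + 3 + 11 = 37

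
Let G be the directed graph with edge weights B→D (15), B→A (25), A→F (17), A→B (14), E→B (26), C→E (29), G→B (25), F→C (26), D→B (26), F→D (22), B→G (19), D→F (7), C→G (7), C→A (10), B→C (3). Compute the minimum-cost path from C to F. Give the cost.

Comparing a few candidate routes:
C-A-F: 10 + 17 = 27
C-G-B-D-F: 7 + 25 + 15 + 7 = 54
C-A-B-D-F: 10 + 14 + 15 + 7 = 46
Shortest: 27.

27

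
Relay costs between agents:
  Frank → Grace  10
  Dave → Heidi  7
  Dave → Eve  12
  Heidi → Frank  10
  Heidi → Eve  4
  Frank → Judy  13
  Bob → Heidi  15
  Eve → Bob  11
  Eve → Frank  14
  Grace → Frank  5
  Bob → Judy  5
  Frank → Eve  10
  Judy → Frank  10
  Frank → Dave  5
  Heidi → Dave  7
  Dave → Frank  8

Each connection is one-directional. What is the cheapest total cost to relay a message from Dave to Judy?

21

Comparing a few candidate routes:
Dave-Frank-Judy: 8 + 13 = 21
Dave-Eve-Bob-Judy: 12 + 11 + 5 = 28
Dave-Heidi-Eve-Bob-Judy: 7 + 4 + 11 + 5 = 27
Best route has total 21.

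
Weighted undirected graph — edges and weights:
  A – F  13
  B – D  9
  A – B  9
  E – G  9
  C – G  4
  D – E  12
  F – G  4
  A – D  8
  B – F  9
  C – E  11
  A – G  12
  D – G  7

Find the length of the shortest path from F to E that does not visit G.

30

Routes from F to E avoiding G:
F→A→D→E: 13 + 8 + 12 = 33
F→B→A→D→E: 9 + 9 + 8 + 12 = 38
F→A→B→D→E: 13 + 9 + 9 + 12 = 43
F→B→D→E: 9 + 9 + 12 = 30
Best route has total 30.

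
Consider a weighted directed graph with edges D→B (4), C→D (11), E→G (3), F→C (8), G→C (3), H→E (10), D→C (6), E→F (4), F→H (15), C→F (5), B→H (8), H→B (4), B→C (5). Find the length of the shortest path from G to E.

Candidate routes:
G → C → F → H → E: 3 + 5 + 15 + 10 = 33
G → C → D → B → H → E: 3 + 11 + 4 + 8 + 10 = 36
Best route has total 33.

33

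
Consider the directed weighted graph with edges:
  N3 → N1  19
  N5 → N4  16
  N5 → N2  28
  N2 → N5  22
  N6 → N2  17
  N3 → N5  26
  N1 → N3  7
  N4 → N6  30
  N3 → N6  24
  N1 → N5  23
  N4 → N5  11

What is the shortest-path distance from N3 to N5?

26

Routes from N3 to N5:
N3 -> N5: 26
N3 -> N1 -> N5: 19 + 23 = 42
N3 -> N6 -> N2 -> N5: 24 + 17 + 22 = 63
The minimum is 26.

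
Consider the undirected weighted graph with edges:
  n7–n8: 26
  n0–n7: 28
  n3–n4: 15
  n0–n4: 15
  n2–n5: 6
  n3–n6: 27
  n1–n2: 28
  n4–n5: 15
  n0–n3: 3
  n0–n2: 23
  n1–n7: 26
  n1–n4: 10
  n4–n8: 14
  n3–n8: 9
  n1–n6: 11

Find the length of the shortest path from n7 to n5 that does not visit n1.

Comparing a few candidate routes:
n7 → n0 → n2 → n5: 28 + 23 + 6 = 57
n7 → n8 → n3 → n4 → n5: 26 + 9 + 15 + 15 = 65
n7 → n0 → n4 → n5: 28 + 15 + 15 = 58
n7 → n8 → n3 → n0 → n2 → n5: 26 + 9 + 3 + 23 + 6 = 67
n7 → n8 → n4 → n5: 26 + 14 + 15 = 55
n7 → n0 → n3 → n4 → n5: 28 + 3 + 15 + 15 = 61
Best route has total 55.

55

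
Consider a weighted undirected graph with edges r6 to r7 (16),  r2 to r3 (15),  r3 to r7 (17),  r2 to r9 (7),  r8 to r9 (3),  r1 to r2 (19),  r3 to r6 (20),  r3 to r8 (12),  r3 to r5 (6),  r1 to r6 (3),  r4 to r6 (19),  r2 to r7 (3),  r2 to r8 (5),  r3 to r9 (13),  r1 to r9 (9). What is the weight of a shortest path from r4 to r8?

Checking several routes:
r4 → r6 → r7 → r2 → r9 → r8: 19 + 16 + 3 + 7 + 3 = 48
r4 → r6 → r1 → r2 → r8: 19 + 3 + 19 + 5 = 46
r4 → r6 → r1 → r2 → r9 → r8: 19 + 3 + 19 + 7 + 3 = 51
r4 → r6 → r1 → r9 → r8: 19 + 3 + 9 + 3 = 34
r4 → r6 → r1 → r9 → r2 → r8: 19 + 3 + 9 + 7 + 5 = 43
r4 → r6 → r7 → r2 → r8: 19 + 16 + 3 + 5 = 43
Shortest: 34.

34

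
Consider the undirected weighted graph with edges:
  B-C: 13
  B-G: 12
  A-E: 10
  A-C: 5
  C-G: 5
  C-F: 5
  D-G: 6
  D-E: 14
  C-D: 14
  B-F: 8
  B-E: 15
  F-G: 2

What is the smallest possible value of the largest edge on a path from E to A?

10

Checking several routes:
E - A: max(10) = 10
E - D - G - F - C - A: max(14, 6, 2, 5, 5) = 14
E - D - G - B - C - A: max(14, 6, 12, 13, 5) = 14
E - D - G - B - F - C - A: max(14, 6, 12, 8, 5, 5) = 14
The minimum achievable maximum is 10.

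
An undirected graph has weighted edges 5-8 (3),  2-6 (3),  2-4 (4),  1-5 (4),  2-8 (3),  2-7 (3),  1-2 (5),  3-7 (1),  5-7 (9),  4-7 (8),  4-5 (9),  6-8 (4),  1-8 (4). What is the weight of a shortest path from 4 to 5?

9

A few of the 4→5 routes:
4-2-8-5: 4 + 3 + 3 = 10
4-5: 9
4-2-1-5: 4 + 5 + 4 = 13
Shortest: 9.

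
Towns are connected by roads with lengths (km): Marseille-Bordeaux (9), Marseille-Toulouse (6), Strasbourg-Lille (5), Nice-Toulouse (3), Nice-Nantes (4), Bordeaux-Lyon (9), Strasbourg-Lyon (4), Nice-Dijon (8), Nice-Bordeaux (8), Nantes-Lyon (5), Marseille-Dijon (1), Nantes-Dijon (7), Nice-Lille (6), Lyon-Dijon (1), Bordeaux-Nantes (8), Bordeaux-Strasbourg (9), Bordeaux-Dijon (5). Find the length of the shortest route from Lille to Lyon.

9

A few of the Lille→Lyon routes:
Lille-Nice-Nantes-Lyon: 6 + 4 + 5 = 15
Lille-Strasbourg-Lyon: 5 + 4 = 9
Lille-Nice-Nantes-Dijon-Lyon: 6 + 4 + 7 + 1 = 18
Lille-Nice-Dijon-Lyon: 6 + 8 + 1 = 15
Lille-Nice-Toulouse-Marseille-Dijon-Lyon: 6 + 3 + 6 + 1 + 1 = 17
The minimum is 9 km.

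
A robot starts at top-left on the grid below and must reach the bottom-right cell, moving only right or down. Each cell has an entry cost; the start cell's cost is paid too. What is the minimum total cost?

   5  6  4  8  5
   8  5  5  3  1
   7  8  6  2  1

Take [0,0]→[0,1]→[0,2]→[1,2]→[1,3]→[1,4]→[2,4] for a total of 5 + 6 + 4 + 5 + 3 + 1 + 1 = 25.
For comparison, the top-then-right route costs 30.

25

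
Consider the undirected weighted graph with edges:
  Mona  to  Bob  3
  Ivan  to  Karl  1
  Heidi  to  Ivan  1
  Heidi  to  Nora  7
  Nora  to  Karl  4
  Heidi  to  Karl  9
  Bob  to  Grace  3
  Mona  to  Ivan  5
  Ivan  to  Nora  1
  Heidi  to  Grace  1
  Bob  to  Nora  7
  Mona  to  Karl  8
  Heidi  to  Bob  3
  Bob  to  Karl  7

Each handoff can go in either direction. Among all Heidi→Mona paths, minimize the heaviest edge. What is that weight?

3

Comparing a few candidate routes:
Heidi -> Ivan -> Mona: max(1, 5) = 5
Heidi -> Grace -> Bob -> Mona: max(1, 3, 3) = 3
Heidi -> Nora -> Bob -> Mona: max(7, 7, 3) = 7
Heidi -> Bob -> Mona: max(3, 3) = 3
The minimum achievable maximum is 3.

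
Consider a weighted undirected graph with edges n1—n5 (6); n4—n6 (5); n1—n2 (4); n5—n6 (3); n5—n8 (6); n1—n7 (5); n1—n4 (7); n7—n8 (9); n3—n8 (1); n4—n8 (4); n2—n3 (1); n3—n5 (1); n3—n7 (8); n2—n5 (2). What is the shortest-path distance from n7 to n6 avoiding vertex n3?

Checking several routes:
n7 - n8 - n5 - n6: 9 + 6 + 3 = 18
n7 - n1 - n5 - n6: 5 + 6 + 3 = 14
n7 - n1 - n4 - n6: 5 + 7 + 5 = 17
n7 - n1 - n2 - n5 - n6: 5 + 4 + 2 + 3 = 14
Best route has total 14.

14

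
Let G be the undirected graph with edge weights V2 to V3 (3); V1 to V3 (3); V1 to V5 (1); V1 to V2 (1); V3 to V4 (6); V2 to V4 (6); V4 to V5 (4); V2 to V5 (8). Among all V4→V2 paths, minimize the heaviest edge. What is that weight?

Comparing a few candidate routes:
V4-V5-V1-V2: max(4, 1, 1) = 4
V4-V3-V1-V2: max(6, 3, 1) = 6
V4-V3-V2: max(6, 3) = 6
V4-V5-V1-V3-V2: max(4, 1, 3, 3) = 4
V4-V2: max(6) = 6
The minimum achievable maximum is 4.

4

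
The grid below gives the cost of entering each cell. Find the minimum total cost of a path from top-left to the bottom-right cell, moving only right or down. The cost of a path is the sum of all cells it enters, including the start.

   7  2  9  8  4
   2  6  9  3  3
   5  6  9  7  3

Take [0,0] [0,1] [1,1] [1,2] [1,3] [1,4] [2,4] for a total of 7 + 2 + 6 + 9 + 3 + 3 + 3 = 33.
For comparison, the top-then-right route costs 36.

33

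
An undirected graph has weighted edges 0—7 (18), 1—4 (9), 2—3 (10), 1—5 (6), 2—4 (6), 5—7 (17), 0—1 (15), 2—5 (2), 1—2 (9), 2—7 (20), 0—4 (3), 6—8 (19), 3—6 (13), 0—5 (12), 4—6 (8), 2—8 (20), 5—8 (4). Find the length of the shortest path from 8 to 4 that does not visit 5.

A few of the 8→4 routes:
8→2→1→0→4: 20 + 9 + 15 + 3 = 47
8→2→1→4: 20 + 9 + 9 = 38
8→6→4: 19 + 8 = 27
8→2→4: 20 + 6 = 26
The minimum is 26.

26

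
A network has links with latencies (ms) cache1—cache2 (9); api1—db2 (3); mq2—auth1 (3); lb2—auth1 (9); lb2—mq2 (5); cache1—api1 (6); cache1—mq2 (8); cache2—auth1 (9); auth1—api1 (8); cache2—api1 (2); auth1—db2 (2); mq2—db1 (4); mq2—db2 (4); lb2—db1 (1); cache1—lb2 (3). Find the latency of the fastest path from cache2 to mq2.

Comparing a few candidate routes:
cache2 → api1 → db2 → auth1 → mq2: 2 + 3 + 2 + 3 = 10
cache2 → auth1 → mq2: 9 + 3 = 12
cache2 → api1 → db2 → mq2: 2 + 3 + 4 = 9
cache2 → auth1 → db2 → mq2: 9 + 2 + 4 = 15
cache2 → api1 → auth1 → mq2: 2 + 8 + 3 = 13
Best route has total 9 ms.

9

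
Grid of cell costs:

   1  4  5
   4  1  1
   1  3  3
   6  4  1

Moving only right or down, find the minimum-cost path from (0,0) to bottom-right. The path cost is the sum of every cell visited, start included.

11

Path r0c0 r0c1 r1c1 r1c2 r2c2 r3c2: 1 + 4 + 1 + 1 + 3 + 1 = 11.
For comparison, the top-then-right route costs 15.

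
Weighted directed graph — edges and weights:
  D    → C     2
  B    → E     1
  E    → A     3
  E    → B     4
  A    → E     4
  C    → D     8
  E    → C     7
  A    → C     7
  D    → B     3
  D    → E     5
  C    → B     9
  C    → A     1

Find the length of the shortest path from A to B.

8

Paths from A to B:
A-C-D-B: 7 + 8 + 3 = 18
A-E-C-D-B: 4 + 7 + 8 + 3 = 22
A-E-C-B: 4 + 7 + 9 = 20
A-C-B: 7 + 9 = 16
A-E-B: 4 + 4 = 8
A-C-D-E-B: 7 + 8 + 5 + 4 = 24
Shortest: 8.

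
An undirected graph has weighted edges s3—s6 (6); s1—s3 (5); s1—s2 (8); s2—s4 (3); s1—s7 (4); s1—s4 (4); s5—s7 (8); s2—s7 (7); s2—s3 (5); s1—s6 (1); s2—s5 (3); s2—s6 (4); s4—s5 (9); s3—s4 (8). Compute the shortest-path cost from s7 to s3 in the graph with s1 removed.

Checking several routes:
s7 → s5 → s2 → s6 → s3: 8 + 3 + 4 + 6 = 21
s7 → s2 → s6 → s3: 7 + 4 + 6 = 17
s7 → s2 → s3: 7 + 5 = 12
s7 → s2 → s4 → s3: 7 + 3 + 8 = 18
s7 → s5 → s2 → s3: 8 + 3 + 5 = 16
Shortest: 12.

12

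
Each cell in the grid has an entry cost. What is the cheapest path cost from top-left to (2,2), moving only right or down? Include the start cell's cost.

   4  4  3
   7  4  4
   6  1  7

Cheapest: [0,0] → [0,1] → [1,1] → [2,1] → [2,2]
  4 + 4 + 4 + 1 + 7 = 20
For comparison, the top-then-right route costs 22.

20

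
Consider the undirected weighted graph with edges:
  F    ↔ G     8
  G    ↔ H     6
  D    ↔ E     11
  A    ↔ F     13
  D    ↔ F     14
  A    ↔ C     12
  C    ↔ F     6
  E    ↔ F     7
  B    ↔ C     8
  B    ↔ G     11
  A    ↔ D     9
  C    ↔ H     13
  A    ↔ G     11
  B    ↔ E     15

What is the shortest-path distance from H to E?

Some routes from H to E:
H-C-F-E: 13 + 6 + 7 = 26
H-G-B-E: 6 + 11 + 15 = 32
H-G-F-E: 6 + 8 + 7 = 21
H-C-B-E: 13 + 8 + 15 = 36
Shortest: 21.

21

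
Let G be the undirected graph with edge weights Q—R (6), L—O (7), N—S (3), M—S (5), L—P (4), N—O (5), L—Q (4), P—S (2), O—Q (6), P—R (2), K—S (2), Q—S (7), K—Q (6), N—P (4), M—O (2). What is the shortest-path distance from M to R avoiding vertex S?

Paths from M to R avoiding S:
M -> O -> Q -> R: 2 + 6 + 6 = 14
M -> O -> N -> P -> L -> Q -> R: 2 + 5 + 4 + 4 + 4 + 6 = 25
M -> O -> L -> P -> R: 2 + 7 + 4 + 2 = 15
M -> O -> L -> Q -> R: 2 + 7 + 4 + 6 = 19
M -> O -> N -> P -> R: 2 + 5 + 4 + 2 = 13
M -> O -> Q -> L -> P -> R: 2 + 6 + 4 + 4 + 2 = 18
Best route has total 13.

13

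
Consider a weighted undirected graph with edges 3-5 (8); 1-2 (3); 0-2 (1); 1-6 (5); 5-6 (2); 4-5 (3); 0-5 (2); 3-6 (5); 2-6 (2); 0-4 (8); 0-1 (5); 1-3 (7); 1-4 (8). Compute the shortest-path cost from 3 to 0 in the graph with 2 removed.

Comparing a few candidate routes:
3-5-0: 8 + 2 = 10
3-1-0: 7 + 5 = 12
3-6-5-0: 5 + 2 + 2 = 9
3-1-6-5-0: 7 + 5 + 2 + 2 = 16
3-6-1-0: 5 + 5 + 5 = 15
The minimum is 9.

9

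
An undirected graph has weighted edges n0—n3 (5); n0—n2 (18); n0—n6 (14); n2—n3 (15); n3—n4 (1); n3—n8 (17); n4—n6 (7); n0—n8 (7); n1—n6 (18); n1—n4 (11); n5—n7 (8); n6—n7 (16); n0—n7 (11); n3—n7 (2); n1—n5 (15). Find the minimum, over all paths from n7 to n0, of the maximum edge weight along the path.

A few of the n7→n0 routes:
n7-n3-n4-n6-n0: max(2, 1, 7, 14) = 14
n7-n0: max(11) = 11
n7-n3-n0: max(2, 5) = 5
Best route has worst link 5.

5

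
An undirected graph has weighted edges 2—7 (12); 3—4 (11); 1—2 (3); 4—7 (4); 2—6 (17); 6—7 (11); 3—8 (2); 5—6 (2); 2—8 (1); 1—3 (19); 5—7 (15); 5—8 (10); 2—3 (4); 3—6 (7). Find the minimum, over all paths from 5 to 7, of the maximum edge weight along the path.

Checking several routes:
5-6-7: max(2, 11) = 11
5-8-3-4-7: max(10, 2, 11, 4) = 11
5-8-3-6-7: max(10, 2, 7, 11) = 11
5-6-3-4-7: max(2, 7, 11, 4) = 11
Best route has worst link 11.

11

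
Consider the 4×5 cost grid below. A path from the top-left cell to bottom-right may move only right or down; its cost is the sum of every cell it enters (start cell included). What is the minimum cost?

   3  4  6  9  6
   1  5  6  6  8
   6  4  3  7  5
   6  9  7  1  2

Take (0,0) → (1,0) → (1,1) → (2,1) → (2,2) → (2,3) → (3,3) → (3,4) for a total of 3 + 1 + 5 + 4 + 3 + 7 + 1 + 2 = 26.
(Top row then right column would cost 43.)

26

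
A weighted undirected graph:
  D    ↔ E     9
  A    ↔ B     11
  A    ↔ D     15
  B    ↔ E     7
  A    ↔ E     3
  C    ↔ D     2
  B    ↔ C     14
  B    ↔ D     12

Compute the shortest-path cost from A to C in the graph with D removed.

Paths from A to C avoiding D:
A → B → C: 11 + 14 = 25
A → E → B → C: 3 + 7 + 14 = 24
The minimum is 24.

24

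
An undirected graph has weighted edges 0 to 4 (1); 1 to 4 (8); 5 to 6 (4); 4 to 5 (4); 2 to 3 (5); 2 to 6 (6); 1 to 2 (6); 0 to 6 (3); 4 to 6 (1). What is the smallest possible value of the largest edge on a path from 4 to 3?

Candidate routes:
4→0→6→2→3: max(1, 3, 6, 5) = 6
4→5→6→2→3: max(4, 4, 6, 5) = 6
4→6→2→3: max(1, 6, 5) = 6
4→1→2→3: max(8, 6, 5) = 8
The minimum achievable maximum is 6.

6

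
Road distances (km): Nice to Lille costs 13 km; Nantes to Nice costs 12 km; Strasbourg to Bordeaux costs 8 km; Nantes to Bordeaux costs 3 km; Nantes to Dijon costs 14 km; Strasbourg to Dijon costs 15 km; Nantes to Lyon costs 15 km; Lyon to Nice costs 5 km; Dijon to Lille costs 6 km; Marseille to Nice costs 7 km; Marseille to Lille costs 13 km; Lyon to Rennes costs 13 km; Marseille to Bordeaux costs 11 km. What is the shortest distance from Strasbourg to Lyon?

26

Comparing a few candidate routes:
Strasbourg -> Dijon -> Lille -> Nice -> Lyon: 15 + 6 + 13 + 5 = 39
Strasbourg -> Dijon -> Lille -> Marseille -> Nice -> Lyon: 15 + 6 + 13 + 7 + 5 = 46
Strasbourg -> Bordeaux -> Nantes -> Lyon: 8 + 3 + 15 = 26
Strasbourg -> Bordeaux -> Nantes -> Nice -> Lyon: 8 + 3 + 12 + 5 = 28
Strasbourg -> Bordeaux -> Marseille -> Nice -> Lyon: 8 + 11 + 7 + 5 = 31
Strasbourg -> Dijon -> Nantes -> Lyon: 15 + 14 + 15 = 44
Shortest: 26 km.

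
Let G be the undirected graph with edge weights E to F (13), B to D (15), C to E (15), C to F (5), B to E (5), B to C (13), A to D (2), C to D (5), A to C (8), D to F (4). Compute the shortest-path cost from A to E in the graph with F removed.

22

Comparing a few candidate routes:
A - C - B - E: 8 + 13 + 5 = 26
A - D - C - E: 2 + 5 + 15 = 22
A - C - E: 8 + 15 = 23
A - C - D - B - E: 8 + 5 + 15 + 5 = 33
A - D - C - B - E: 2 + 5 + 13 + 5 = 25
A - D - B - E: 2 + 15 + 5 = 22
Best route has total 22.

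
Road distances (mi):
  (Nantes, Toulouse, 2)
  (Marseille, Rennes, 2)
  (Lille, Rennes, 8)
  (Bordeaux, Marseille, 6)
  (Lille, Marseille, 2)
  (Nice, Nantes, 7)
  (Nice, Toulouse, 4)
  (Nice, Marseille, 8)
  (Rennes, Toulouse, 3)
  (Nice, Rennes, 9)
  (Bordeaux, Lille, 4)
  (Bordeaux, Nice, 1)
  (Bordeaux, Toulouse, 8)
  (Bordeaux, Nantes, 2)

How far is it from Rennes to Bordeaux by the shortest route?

7

A few of the Rennes→Bordeaux routes:
Rennes-Marseille-Bordeaux: 2 + 6 = 8
Rennes-Toulouse-Nantes-Bordeaux: 3 + 2 + 2 = 7
Rennes-Toulouse-Nice-Bordeaux: 3 + 4 + 1 = 8
Rennes-Marseille-Lille-Bordeaux: 2 + 2 + 4 = 8
Best route has total 7 mi.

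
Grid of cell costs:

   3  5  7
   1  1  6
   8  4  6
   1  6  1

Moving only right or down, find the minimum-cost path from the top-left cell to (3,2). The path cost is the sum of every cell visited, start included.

16

Best path: (0,0)→(1,0)→(1,1)→(2,1)→(2,2)→(3,2)
Cost: 3 + 1 + 1 + 4 + 6 + 1 = 16
For comparison, the top-then-right route costs 28.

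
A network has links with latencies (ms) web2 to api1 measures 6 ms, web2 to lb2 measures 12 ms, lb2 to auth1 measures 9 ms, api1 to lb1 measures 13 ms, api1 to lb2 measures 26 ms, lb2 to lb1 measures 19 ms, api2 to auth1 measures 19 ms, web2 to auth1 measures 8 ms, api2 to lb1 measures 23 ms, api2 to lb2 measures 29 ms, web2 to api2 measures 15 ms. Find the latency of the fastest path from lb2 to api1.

A few of the lb2→api1 routes:
lb2-web2-api1: 12 + 6 = 18
lb2-api1: 26
lb2-auth1-web2-api1: 9 + 8 + 6 = 23
Shortest: 18 ms.

18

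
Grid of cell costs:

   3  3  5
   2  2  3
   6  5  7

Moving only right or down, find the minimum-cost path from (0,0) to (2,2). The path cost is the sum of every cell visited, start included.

Take [0,0] [1,0] [1,1] [1,2] [2,2] for a total of 3 + 2 + 2 + 3 + 7 = 17.

17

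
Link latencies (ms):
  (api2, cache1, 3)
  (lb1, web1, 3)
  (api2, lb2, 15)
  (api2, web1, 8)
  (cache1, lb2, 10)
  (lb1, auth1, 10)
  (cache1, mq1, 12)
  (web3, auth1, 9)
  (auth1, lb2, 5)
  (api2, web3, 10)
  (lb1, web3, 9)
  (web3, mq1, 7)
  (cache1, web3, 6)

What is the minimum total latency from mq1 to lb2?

Checking several routes:
mq1→cache1→lb2: 12 + 10 = 22
mq1→web3→auth1→lb2: 7 + 9 + 5 = 21
mq1→cache1→api2→lb2: 12 + 3 + 15 = 30
mq1→web3→cache1→lb2: 7 + 6 + 10 = 23
The minimum is 21 ms.

21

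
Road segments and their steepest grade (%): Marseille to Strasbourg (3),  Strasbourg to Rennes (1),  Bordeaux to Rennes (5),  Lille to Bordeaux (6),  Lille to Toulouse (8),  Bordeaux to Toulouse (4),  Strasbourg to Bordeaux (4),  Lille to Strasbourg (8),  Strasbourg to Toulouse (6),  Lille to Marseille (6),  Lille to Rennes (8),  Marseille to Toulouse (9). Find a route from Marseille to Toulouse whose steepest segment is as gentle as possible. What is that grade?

Some routes from Marseille to Toulouse:
Marseille - Strasbourg - Bordeaux - Toulouse: max(3, 4, 4) = 4
Marseille - Lille - Bordeaux - Rennes - Strasbourg - Toulouse: max(6, 6, 5, 1, 6) = 6
Marseille - Strasbourg - Toulouse: max(3, 6) = 6
Marseille - Lille - Bordeaux - Strasbourg - Toulouse: max(6, 6, 4, 6) = 6
Marseille - Lille - Bordeaux - Toulouse: max(6, 6, 4) = 6
Marseille - Strasbourg - Rennes - Bordeaux - Toulouse: max(3, 1, 5, 4) = 5
The minimum achievable maximum is 4%.

4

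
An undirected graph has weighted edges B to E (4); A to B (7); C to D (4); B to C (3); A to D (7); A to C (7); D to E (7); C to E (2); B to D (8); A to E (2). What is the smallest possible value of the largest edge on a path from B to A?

3

A few of the B→A routes:
B → C → D → E → A: max(3, 4, 7, 2) = 7
B → C → A: max(3, 7) = 7
B → C → D → A: max(3, 4, 7) = 7
B → C → E → A: max(3, 2, 2) = 3
B → E → A: max(4, 2) = 4
B → C → E → D → A: max(3, 2, 7, 7) = 7
The minimum achievable maximum is 3.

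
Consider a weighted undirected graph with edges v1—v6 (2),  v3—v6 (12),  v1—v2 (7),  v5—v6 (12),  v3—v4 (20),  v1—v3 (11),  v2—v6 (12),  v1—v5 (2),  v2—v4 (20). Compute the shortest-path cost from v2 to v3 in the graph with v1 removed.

24

Candidate routes:
v2 -> v6 -> v3: 12 + 12 = 24
v2 -> v4 -> v3: 20 + 20 = 40
Shortest: 24.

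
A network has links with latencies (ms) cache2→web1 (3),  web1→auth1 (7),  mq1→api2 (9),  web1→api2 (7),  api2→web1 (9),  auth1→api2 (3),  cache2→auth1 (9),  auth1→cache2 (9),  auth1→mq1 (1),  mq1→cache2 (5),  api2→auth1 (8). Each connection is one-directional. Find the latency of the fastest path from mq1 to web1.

A few of the mq1→web1 routes:
mq1 -> api2 -> web1: 9 + 9 = 18
mq1 -> cache2 -> web1: 5 + 3 = 8
mq1 -> cache2 -> auth1 -> api2 -> web1: 5 + 9 + 3 + 9 = 26
Best route has total 8 ms.

8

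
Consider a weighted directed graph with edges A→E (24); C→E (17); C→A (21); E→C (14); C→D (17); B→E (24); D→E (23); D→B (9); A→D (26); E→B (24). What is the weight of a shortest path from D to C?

37

Candidate routes:
D -> E -> C: 23 + 14 = 37
D -> B -> E -> C: 9 + 24 + 14 = 47
The minimum is 37.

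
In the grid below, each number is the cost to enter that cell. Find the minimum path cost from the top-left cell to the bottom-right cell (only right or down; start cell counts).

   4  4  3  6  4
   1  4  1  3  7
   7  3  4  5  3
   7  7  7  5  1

One optimal route is [0,0] -> [1,0] -> [1,1] -> [1,2] -> [1,3] -> [2,3] -> [2,4] -> [3,4].
Its cost is 4 + 1 + 4 + 1 + 3 + 5 + 3 + 1 = 22.
(Top row then right column would cost 32.)

22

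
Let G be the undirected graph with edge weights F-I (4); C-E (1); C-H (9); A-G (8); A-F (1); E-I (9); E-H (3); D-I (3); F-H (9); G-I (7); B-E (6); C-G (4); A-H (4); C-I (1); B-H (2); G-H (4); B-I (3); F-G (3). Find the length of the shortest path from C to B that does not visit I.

Some routes from C to B avoiding I:
C→G→F→A→H→B: 4 + 3 + 1 + 4 + 2 = 14
C→E→H→B: 1 + 3 + 2 = 6
C→E→B: 1 + 6 = 7
C→G→H→B: 4 + 4 + 2 = 10
C→H→B: 9 + 2 = 11
Shortest: 6.

6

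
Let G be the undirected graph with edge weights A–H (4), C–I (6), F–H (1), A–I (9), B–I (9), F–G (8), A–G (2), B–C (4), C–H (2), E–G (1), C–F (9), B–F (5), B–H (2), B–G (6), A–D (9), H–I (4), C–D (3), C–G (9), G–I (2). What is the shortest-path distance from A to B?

6

Some routes from A to B:
A→G→I→B: 2 + 2 + 9 = 13
A→H→F→B: 4 + 1 + 5 = 10
A→G→B: 2 + 6 = 8
A→G→I→H→B: 2 + 2 + 4 + 2 = 10
A→H→C→B: 4 + 2 + 4 = 10
A→H→B: 4 + 2 = 6
Shortest: 6.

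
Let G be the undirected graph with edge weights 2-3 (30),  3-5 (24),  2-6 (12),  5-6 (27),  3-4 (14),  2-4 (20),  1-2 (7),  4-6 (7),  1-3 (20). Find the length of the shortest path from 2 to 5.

A few of the 2→5 routes:
2→3→5: 30 + 24 = 54
2→4→6→5: 20 + 7 + 27 = 54
2→6→4→3→5: 12 + 7 + 14 + 24 = 57
2→6→5: 12 + 27 = 39
2→1→3→5: 7 + 20 + 24 = 51
2→4→3→5: 20 + 14 + 24 = 58
The minimum is 39.

39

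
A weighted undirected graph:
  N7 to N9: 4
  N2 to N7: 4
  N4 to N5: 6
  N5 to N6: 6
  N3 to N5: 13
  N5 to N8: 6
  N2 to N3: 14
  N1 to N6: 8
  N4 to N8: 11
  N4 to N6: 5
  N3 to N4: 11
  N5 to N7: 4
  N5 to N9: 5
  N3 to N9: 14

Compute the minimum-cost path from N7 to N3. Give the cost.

Checking several routes:
N7 -> N2 -> N3: 4 + 14 = 18
N7 -> N9 -> N3: 4 + 14 = 18
N7 -> N9 -> N5 -> N3: 4 + 5 + 13 = 22
N7 -> N5 -> N3: 4 + 13 = 17
N7 -> N5 -> N4 -> N3: 4 + 6 + 11 = 21
Shortest: 17.

17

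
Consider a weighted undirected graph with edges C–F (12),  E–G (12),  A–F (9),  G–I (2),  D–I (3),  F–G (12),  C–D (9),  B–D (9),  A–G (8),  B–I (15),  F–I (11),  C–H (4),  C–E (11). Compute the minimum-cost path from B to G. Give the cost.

14

A few of the B→G routes:
B -> I -> G: 15 + 2 = 17
B -> D -> I -> G: 9 + 3 + 2 = 14
B -> D -> I -> F -> G: 9 + 3 + 11 + 12 = 35
Shortest: 14.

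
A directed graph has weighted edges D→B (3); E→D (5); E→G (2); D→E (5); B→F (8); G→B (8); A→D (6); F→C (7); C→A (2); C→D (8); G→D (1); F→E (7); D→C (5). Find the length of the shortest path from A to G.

Routes from A to G:
A → D → B → F → E → G: 6 + 3 + 8 + 7 + 2 = 26
A → D → E → G: 6 + 5 + 2 = 13
Shortest: 13.

13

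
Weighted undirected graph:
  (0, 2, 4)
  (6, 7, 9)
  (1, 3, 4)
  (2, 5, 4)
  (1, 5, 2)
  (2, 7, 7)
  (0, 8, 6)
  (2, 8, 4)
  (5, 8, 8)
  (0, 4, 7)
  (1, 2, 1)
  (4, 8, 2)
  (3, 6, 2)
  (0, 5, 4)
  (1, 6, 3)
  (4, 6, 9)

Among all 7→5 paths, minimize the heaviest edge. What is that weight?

Checking several routes:
7→2→0→5: max(7, 4, 4) = 7
7→2→1→5: max(7, 1, 2) = 7
7→2→0→8→5: max(7, 4, 6, 8) = 8
7→2→8→4→0→5: max(7, 4, 2, 7, 4) = 7
7→2→8→0→5: max(7, 4, 6, 4) = 7
7→2→5: max(7, 4) = 7
Smallest bottleneck: 7.

7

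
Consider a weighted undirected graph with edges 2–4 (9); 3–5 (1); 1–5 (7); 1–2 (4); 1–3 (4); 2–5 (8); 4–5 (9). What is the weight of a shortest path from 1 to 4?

Checking several routes:
1 -> 3 -> 5 -> 4: 4 + 1 + 9 = 14
1 -> 2 -> 4: 4 + 9 = 13
1 -> 5 -> 4: 7 + 9 = 16
Shortest: 13.

13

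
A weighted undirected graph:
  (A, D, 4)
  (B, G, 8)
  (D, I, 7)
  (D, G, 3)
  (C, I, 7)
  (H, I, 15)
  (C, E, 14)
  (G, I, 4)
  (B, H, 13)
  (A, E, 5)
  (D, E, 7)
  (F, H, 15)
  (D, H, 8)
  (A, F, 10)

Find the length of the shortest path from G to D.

Comparing a few candidate routes:
G-I-H-D: 4 + 15 + 8 = 27
G-D: 3
G-I-D: 4 + 7 = 11
Best route has total 3.

3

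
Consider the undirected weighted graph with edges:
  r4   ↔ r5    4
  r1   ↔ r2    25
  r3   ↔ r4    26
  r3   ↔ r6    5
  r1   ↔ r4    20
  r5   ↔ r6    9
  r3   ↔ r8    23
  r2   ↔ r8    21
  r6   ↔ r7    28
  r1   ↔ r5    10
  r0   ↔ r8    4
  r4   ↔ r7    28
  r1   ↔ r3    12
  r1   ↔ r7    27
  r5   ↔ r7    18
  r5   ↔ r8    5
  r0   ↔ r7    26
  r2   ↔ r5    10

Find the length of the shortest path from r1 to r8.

15

A few of the r1→r8 routes:
r1 → r3 → r6 → r5 → r8: 12 + 5 + 9 + 5 = 31
r1 → r4 → r5 → r8: 20 + 4 + 5 = 29
r1 → r5 → r8: 10 + 5 = 15
Shortest: 15.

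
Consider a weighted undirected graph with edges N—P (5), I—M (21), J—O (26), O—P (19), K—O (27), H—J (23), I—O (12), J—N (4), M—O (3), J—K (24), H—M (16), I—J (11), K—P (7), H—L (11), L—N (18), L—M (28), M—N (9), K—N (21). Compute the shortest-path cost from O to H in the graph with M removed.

Some routes from O to H avoiding M:
O → I → J → H: 12 + 11 + 23 = 46
O → P → N → J → H: 19 + 5 + 4 + 23 = 51
O → J → H: 26 + 23 = 49
The minimum is 46.

46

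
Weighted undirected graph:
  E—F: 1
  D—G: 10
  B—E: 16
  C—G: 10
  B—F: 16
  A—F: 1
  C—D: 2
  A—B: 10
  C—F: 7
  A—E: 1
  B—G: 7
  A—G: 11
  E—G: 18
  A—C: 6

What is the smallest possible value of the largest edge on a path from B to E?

10

Checking several routes:
B → G → C → F → E: max(7, 10, 7, 1) = 10
B → G → D → C → A → E: max(7, 10, 2, 6, 1) = 10
B → G → D → C → F → E: max(7, 10, 2, 7, 1) = 10
B → G → D → C → A → F → E: max(7, 10, 2, 6, 1, 1) = 10
B → G → D → C → F → A → E: max(7, 10, 2, 7, 1, 1) = 10
Best route has worst link 10.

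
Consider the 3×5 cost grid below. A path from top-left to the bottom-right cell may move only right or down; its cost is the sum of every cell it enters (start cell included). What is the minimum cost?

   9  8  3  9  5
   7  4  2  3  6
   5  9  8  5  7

37

One optimal route is [0,0] → [0,1] → [0,2] → [1,2] → [1,3] → [2,3] → [2,4].
Its cost is 9 + 8 + 3 + 2 + 3 + 5 + 7 = 37.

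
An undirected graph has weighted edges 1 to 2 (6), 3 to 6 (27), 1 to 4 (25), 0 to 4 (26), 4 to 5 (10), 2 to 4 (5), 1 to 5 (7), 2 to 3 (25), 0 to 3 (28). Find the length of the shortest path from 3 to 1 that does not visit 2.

71

Routes from 3 to 1 avoiding 2:
3 → 0 → 4 → 1: 28 + 26 + 25 = 79
3 → 0 → 4 → 5 → 1: 28 + 26 + 10 + 7 = 71
Shortest: 71.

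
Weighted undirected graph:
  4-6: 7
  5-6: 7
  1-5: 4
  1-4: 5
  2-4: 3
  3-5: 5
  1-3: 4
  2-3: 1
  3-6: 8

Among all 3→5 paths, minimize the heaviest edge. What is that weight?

Some routes from 3 to 5:
3 -> 5: max(5) = 5
3 -> 1 -> 5: max(4, 4) = 4
3 -> 6 -> 5: max(8, 7) = 8
3 -> 2 -> 4 -> 6 -> 5: max(1, 3, 7, 7) = 7
3 -> 1 -> 4 -> 6 -> 5: max(4, 5, 7, 7) = 7
3 -> 2 -> 4 -> 1 -> 5: max(1, 3, 5, 4) = 5
The minimum achievable maximum is 4.

4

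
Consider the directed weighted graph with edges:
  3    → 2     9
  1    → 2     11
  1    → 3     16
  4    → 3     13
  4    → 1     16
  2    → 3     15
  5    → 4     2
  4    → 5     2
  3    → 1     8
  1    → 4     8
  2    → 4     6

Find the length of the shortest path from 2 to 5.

Paths from 2 to 5:
2-3-1-4-5: 15 + 8 + 8 + 2 = 33
2-4-5: 6 + 2 = 8
Best route has total 8.

8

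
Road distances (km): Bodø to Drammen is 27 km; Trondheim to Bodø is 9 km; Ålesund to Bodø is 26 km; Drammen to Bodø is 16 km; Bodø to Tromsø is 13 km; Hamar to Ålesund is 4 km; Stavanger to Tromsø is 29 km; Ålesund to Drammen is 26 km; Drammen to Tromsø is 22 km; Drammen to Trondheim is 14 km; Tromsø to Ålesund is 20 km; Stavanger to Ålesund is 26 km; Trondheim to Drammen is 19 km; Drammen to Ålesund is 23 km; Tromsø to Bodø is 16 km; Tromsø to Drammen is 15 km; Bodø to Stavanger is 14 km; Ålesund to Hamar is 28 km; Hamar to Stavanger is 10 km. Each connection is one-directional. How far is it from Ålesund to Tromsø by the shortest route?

Some routes from Ålesund to Tromsø:
Ålesund - Drammen - Bodø - Tromsø: 26 + 16 + 13 = 55
Ålesund - Bodø - Tromsø: 26 + 13 = 39
Ålesund - Drammen - Tromsø: 26 + 22 = 48
The minimum is 39 km.

39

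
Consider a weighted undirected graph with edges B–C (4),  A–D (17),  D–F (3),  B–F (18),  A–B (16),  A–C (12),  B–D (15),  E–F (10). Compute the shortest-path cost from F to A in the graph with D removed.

Paths from F to A avoiding D:
F→B→C→A: 18 + 4 + 12 = 34
F→B→A: 18 + 16 = 34
The minimum is 34.

34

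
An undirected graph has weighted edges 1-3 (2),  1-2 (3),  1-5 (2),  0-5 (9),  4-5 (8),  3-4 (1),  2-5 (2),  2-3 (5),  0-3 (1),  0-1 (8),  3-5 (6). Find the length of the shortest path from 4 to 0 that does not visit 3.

17

Paths from 4 to 0 avoiding 3:
4→5→1→0: 8 + 2 + 8 = 18
4→5→0: 8 + 9 = 17
4→5→2→1→0: 8 + 2 + 3 + 8 = 21
Best route has total 17.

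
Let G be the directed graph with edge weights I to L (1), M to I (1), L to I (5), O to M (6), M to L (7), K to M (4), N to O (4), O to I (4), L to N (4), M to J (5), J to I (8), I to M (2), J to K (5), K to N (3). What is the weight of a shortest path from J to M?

Checking several routes:
J-K-M: 5 + 4 = 9
J-I-M: 8 + 2 = 10
J-K-N-O-I-M: 5 + 3 + 4 + 4 + 2 = 18
J-K-N-O-M: 5 + 3 + 4 + 6 = 18
The minimum is 9.

9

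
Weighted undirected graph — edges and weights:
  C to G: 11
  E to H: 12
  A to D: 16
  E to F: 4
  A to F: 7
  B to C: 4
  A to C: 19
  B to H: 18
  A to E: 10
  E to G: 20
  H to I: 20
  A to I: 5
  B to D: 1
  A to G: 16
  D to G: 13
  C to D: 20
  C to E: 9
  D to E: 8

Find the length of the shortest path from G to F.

A few of the G→F routes:
G -> E -> F: 20 + 4 = 24
G -> A -> F: 16 + 7 = 23
G -> C -> E -> F: 11 + 9 + 4 = 24
Shortest: 23.

23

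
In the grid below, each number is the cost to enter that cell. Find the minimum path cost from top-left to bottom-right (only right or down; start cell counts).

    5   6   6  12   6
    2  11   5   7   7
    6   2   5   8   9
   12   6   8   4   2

Cheapest: [0,0] → [1,0] → [2,0] → [2,1] → [2,2] → [2,3] → [3,3] → [3,4]
  5 + 2 + 6 + 2 + 5 + 8 + 4 + 2 = 34
(Top row then right column would cost 53.)

34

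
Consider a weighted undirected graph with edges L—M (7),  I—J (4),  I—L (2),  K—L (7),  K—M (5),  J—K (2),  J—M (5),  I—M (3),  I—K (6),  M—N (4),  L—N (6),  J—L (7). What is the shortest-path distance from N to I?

Comparing a few candidate routes:
N-M-J-I: 4 + 5 + 4 = 13
N-M-I: 4 + 3 = 7
N-M-L-I: 4 + 7 + 2 = 13
N-L-I: 6 + 2 = 8
The minimum is 7.

7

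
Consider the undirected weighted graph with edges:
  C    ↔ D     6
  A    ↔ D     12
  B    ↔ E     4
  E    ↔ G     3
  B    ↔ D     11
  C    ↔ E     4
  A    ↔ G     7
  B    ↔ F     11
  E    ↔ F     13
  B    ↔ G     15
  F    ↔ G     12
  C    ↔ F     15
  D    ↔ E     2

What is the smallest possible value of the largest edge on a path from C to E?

Some routes from C to E:
C -> D -> A -> G -> E: max(6, 12, 7, 3) = 12
C -> D -> B -> F -> G -> E: max(6, 11, 11, 12, 3) = 12
C -> D -> E: max(6, 2) = 6
C -> D -> B -> E: max(6, 11, 4) = 11
C -> E: max(4) = 4
Smallest bottleneck: 4.

4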